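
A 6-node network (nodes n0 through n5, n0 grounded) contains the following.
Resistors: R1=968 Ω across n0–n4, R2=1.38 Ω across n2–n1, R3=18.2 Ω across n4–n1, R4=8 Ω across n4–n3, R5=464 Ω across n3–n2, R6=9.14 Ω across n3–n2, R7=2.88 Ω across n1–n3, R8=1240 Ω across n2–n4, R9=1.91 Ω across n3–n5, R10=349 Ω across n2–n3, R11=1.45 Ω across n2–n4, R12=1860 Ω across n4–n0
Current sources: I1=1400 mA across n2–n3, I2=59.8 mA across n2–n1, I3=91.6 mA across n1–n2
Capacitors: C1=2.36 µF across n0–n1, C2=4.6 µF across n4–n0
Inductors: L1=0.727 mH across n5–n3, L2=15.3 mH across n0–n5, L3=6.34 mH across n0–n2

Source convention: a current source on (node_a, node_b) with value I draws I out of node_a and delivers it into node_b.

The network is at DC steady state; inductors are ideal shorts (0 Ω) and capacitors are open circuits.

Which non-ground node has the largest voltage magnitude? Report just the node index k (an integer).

Element admittances at DC:
  Y(R1) = 0.001033 S between n0,n4
  Y(R2) = 0.7246 S between n2,n1
  I1: injects 1.4 A into n3 (from n2)
  Y(C1) = 0.000 S between n0,n1
  L1: short n5↔n3 (DC inductor)
  Y(C2) = 0.000 S between n4,n0
  Y(R3) = 0.05495 S between n4,n1
  Y(R4) = 0.1250 S between n4,n3
  Y(R5) = 0.002155 S between n3,n2
  Y(R6) = 0.1094 S between n3,n2
  Y(R7) = 0.3472 S between n1,n3
  Y(R8) = 0.0008065 S between n2,n4
  L2: short n0↔n5 (DC inductor)
  Y(R9) = 0.5236 S between n3,n5
  Y(R10) = 0.002865 S between n2,n3
  I2: injects 0.0598 A into n1 (from n2)
  L3: short n0↔n2 (DC inductor)
  Y(R11) = 0.6897 S between n2,n4
  Y(R12) = 0.0005376 S between n4,n0
  I3: injects 0.0916 A into n2 (from n1)
Assemble and solve the 8×8 MNA system:
  V(n1)=-0.02831  V(n2)=0.000  V(n3)=0.000  V(n4)=-0.001784  V(n5)=0.000
  i(L1)=-1.390  i(L2)=-1.390  i(L3)=1.390

1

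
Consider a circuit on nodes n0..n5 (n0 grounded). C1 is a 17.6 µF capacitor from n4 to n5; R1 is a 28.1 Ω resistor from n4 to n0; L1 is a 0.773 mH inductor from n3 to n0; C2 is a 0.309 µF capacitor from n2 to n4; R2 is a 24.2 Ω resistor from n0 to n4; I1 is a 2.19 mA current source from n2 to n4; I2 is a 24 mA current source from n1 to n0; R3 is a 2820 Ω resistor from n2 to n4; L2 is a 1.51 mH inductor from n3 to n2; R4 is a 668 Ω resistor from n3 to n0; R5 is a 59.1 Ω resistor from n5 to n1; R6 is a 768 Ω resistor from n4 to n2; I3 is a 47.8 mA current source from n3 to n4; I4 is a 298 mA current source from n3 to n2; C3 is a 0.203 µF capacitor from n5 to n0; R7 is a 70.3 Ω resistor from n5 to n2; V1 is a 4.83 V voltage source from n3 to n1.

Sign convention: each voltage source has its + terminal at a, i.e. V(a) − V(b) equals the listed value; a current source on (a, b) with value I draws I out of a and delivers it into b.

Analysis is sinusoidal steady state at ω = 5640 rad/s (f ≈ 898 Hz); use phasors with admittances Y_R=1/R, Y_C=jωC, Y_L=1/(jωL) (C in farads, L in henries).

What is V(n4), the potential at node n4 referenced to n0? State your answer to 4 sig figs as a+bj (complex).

Apply KCL at each of the 5 non-ground nodes and solve the resulting linear system.
Node n1: branches {I2, R5, V1} → V_1 = -4.773-0.003523j
Node n2: branches {C2, I1, R3, L2, R6, I4, R7} → V_2 = 0.2932+2.481j
Node n3: branches {L1, L2, R4, I3, I4, V1} → V_3 = 0.05666-0.003523j
Node n4: branches {C1, R1, C2, R2, I1, R3, R6, I3} → V_4 = -0.2897+0.1721j
Node n5: branches {C1, R5, C3, R7} → V_5 = -0.2051+0.8694j
Source currents: i(V1)=-0.05330-0.01477j

-0.2897+0.1721j V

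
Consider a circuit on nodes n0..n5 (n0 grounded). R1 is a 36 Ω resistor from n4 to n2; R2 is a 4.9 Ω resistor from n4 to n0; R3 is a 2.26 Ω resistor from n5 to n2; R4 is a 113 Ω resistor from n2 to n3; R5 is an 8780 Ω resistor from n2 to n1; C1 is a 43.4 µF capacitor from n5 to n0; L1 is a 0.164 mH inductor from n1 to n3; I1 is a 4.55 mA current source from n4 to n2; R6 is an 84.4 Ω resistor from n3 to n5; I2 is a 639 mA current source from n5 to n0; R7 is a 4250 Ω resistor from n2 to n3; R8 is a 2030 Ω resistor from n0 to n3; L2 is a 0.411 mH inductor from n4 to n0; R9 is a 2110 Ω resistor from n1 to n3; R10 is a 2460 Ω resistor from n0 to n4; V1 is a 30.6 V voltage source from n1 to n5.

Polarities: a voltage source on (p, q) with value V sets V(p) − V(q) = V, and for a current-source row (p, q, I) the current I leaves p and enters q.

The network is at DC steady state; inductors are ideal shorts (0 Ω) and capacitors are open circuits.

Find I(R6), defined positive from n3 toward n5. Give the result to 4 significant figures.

0.3626 A

Apply KCL at each of the 5 non-ground nodes and solve the resulting linear system.
Node n1: branches {R5, L1, R9, V1} → V_1 = 5.616
Node n2: branches {R1, R3, R4, R5, I1, R7} → V_2 = -22.94
Node n3: branches {R4, L1, R6, R7, R8, R9} → V_3 = 5.616
Node n4: branches {R1, R2, I1, L2, R10} → V_4 = 0.000
Node n5: branches {R3, C1, R6, I2, V1} → V_5 = -24.98
Source currents: i(L1)=0.6248, i(L2)=-0.6418, i(V1)=-0.6280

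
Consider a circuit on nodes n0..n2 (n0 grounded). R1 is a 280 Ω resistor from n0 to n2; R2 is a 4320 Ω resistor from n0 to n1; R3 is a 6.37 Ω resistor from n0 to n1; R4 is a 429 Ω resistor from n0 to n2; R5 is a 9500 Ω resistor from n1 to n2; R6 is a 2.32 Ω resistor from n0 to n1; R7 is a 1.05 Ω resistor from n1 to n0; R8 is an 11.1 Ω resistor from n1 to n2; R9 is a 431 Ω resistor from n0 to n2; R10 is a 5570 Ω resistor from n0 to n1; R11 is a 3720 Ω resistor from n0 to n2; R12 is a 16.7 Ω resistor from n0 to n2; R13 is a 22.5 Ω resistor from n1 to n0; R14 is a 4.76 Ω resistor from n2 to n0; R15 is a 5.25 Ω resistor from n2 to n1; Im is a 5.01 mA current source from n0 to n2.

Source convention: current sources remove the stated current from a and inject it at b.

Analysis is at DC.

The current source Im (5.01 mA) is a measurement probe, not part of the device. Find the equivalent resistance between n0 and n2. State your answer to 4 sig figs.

R_eq = 1.935 Ω

MNA unknowns: 2 node voltages V₁..V_2
R1: Y=0.003571 on G[0,2]
R2: Y=0.0002315 on G[0,1]
R3: Y=0.1570 on G[0,1]
R4: Y=0.002331 on G[0,2]
R5: Y=0.0001053 on G[1,2]
R6: Y=0.4310 on G[0,1]
R7: Y=0.9524 on G[1,0]
R8: Y=0.09009 on G[1,2]
R9: Y=0.002320 on G[0,2]
R10: Y=0.0001795 on G[0,1]
R11: Y=0.0002688 on G[0,2]
R12: Y=0.05988 on G[0,2]
R13: Y=0.04444 on G[1,0]
R14: Y=0.2101 on G[2,0]
R15: Y=0.1905 on G[2,1]
Im: z[0]−=0.00501, z[2]+=0.00501
solve → V1=0.001458, V2=0.009692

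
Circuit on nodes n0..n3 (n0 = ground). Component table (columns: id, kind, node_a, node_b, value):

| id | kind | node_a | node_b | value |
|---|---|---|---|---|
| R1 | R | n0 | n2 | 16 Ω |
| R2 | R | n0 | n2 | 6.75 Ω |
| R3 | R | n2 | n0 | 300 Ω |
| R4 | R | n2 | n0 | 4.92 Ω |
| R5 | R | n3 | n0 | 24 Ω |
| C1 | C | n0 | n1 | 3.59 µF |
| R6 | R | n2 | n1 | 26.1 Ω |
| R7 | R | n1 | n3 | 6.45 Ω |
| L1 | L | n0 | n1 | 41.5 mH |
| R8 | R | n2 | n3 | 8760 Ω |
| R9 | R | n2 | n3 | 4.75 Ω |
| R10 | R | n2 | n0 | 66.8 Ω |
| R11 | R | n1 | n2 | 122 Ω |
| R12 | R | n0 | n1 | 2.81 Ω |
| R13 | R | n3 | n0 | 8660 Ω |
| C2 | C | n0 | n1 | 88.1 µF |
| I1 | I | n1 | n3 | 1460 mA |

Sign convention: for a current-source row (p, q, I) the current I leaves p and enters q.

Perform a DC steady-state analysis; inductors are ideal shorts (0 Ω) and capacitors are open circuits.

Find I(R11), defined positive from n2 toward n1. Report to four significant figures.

0.01066 A

Element admittances at DC:
  Y(R1) = 0.06250 S between n0,n2
  Y(R2) = 0.1481 S between n0,n2
  Y(R3) = 0.003333 S between n2,n0
  Y(R4) = 0.2033 S between n2,n0
  Y(R5) = 0.04167 S between n3,n0
  Y(C1) = 0.000 S between n0,n1
  Y(R6) = 0.03831 S between n2,n1
  Y(R7) = 0.1550 S between n1,n3
  L1: short n0↔n1 (DC inductor)
  Y(R8) = 0.0001142 S between n2,n3
  Y(R9) = 0.2105 S between n2,n3
  Y(R10) = 0.01497 S between n2,n0
  Y(R11) = 0.008197 S between n1,n2
  Y(R12) = 0.3559 S between n0,n1
  Y(R13) = 0.0001155 S between n3,n0
  Y(C2) = 0.000 S between n0,n1
  I1: injects 1.46 A into n3 (from n1)
Assemble and solve the 4×4 MNA system:
  V(n1)=0.000  V(n2)=1.300  V(n3)=4.255
  i(L1)=0.7398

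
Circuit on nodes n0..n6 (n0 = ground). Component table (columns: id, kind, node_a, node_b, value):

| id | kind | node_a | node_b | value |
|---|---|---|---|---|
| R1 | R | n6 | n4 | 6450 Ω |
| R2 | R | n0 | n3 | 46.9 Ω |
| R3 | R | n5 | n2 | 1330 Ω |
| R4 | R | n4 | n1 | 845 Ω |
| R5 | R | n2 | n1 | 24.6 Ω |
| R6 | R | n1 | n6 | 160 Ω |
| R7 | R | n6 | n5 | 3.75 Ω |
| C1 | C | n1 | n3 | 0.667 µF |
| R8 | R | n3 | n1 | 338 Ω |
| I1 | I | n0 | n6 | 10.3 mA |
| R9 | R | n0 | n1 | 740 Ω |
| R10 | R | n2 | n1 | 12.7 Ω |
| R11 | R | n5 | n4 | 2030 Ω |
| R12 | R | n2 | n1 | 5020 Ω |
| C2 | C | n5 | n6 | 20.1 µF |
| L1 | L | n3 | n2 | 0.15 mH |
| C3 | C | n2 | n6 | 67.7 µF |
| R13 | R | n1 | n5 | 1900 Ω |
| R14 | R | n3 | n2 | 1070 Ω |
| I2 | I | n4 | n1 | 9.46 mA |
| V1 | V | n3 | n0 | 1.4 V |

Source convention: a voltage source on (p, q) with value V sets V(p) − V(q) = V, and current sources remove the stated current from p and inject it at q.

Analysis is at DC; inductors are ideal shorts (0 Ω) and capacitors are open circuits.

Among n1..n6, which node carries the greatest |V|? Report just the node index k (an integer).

MNA unknowns: 6 node voltages V₁..V_6 plus 2 source currents (L1, V1)
R1: Y=0.0001550 on G[6,4]
R2: Y=0.02132 on G[0,3]
R3: Y=0.0007519 on G[5,2]
R4: Y=0.001183 on G[4,1]
R5: Y=0.04065 on G[2,1]
R6: Y=0.006250 on G[1,6]
R7: Y=0.2667 on G[6,5]
C1: Y=0.000 on G[1,3]
R8: Y=0.002959 on G[3,1]
I1: z[0]−=0.0103, z[6]+=0.0103
R9: Y=0.001351 on G[0,1]
R10: Y=0.07874 on G[2,1]
R11: Y=0.0004926 on G[5,4]
R12: Y=0.0001992 on G[2,1]
C2: Y=0.000 on G[5,6]
L1: row V3−V2=0, i_L1 at 3,2
C3: Y=0.000 on G[2,6]
R13: Y=0.0005263 on G[1,5]
R14: Y=0.0009346 on G[3,2]
I2: z[4]−=0.00946, z[1]+=0.00946
V1: row V3−V0=1.4, i_V1 at 3,0
solve → V1=1.462, V2=1.400, V3=1.400, V4=-3.400, V5=2.320, V6=2.334
aux → i_L1=-0.008140, i_V1=-0.02153

4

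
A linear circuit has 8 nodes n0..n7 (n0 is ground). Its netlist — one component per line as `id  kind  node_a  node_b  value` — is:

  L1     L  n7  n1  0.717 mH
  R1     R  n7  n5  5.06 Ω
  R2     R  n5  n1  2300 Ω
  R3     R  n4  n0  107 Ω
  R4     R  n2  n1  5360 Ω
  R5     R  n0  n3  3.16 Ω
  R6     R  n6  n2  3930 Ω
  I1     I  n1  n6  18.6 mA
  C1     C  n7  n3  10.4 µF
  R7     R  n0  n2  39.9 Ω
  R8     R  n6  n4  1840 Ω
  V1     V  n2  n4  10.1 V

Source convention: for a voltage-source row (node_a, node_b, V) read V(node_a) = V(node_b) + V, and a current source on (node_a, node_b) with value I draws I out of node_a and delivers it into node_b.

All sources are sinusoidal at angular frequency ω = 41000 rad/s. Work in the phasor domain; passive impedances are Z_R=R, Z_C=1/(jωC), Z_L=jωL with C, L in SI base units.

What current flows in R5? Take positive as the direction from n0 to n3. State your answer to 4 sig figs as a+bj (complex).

MNA unknowns: 7 node voltages V₁..V_7 plus 1 source current (V1)
L1: Y=0.000-0.03402j on G[7,1]
R1: Y=0.1976+0.000j on G[7,5]
R2: Y=0.0004348+0.000j on G[5,1]
R3: Y=0.009346+0.000j on G[4,0]
R4: Y=0.0001866+0.000j on G[2,1]
R5: Y=0.3165+0.000j on G[0,3]
R6: Y=0.0002545+0.000j on G[6,2]
I1: z[1]−=0.0186, z[6]+=0.0186
C1: Y=0.000+0.4264j on G[7,3]
R7: Y=0.02506+0.000j on G[0,2]
R8: Y=0.0005435+0.000j on G[6,4]
V1: row V2−V4=10.1, i_V1 at 2,4
solve → V1=-0.06599-0.4859j, V2=3.266-0.002621j, V3=-0.05681+0.0002849j, V4=-6.834-0.002621j, V5=-0.05662+0.04129j, V6=19.70-0.002621j, V7=-0.05660+0.04245j
aux → i_V1=-0.07829-2.449e-05j

0.01798-9.017e-05j A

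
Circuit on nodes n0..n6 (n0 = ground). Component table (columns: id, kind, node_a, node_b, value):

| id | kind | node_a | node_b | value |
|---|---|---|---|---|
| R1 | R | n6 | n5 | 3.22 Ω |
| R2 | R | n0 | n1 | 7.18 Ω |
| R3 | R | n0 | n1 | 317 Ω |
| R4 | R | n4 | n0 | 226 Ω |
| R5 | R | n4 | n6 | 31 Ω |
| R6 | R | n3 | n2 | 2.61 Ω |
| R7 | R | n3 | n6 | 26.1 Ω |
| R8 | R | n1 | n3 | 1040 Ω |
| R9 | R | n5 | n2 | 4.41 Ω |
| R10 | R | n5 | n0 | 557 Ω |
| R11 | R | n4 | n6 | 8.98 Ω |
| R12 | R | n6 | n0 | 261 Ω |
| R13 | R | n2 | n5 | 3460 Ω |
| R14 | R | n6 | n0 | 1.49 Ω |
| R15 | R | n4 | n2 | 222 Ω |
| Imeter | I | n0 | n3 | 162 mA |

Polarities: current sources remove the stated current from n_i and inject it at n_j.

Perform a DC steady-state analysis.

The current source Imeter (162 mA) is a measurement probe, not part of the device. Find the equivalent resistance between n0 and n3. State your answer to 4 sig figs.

Apply KCL at each of the 6 non-ground nodes and solve the resulting linear system.
Node n1: branches {R2, R3, R8} → V_1 = 0.009340
Node n2: branches {R6, R9, R13, R15} → V_2 = 1.089
Node n3: branches {R6, R7, R8, Imeter} → V_3 = 1.393
Node n4: branches {R4, R5, R11, R15} → V_4 = 0.2532
Node n5: branches {R1, R9, R10, R13} → V_5 = 0.5937
Node n6: branches {R1, R5, R7, R11, R12, R14} → V_6 = 0.2348

R_eq = 8.598 Ω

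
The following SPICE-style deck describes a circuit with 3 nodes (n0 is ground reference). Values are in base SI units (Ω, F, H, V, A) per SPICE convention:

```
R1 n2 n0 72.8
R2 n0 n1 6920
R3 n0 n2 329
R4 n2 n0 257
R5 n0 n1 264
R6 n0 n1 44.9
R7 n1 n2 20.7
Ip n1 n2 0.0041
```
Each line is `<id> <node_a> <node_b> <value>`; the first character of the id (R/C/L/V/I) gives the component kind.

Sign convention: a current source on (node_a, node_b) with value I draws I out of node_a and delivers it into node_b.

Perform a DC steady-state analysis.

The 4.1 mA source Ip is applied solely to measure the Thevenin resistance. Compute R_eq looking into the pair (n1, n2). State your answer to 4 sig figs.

MNA unknowns: 2 node voltages V₁..V_2
R1: Y=0.01374 on G[2,0]
R2: Y=0.0001445 on G[0,1]
R3: Y=0.003040 on G[0,2]
R4: Y=0.003891 on G[2,0]
R5: Y=0.003788 on G[0,1]
R6: Y=0.02227 on G[0,1]
R7: Y=0.04831 on G[1,2]
Ip: z[1]−=0.0041, z[2]+=0.0041
solve → V1=-0.03020, V2=0.03829

R_eq = 16.70 Ω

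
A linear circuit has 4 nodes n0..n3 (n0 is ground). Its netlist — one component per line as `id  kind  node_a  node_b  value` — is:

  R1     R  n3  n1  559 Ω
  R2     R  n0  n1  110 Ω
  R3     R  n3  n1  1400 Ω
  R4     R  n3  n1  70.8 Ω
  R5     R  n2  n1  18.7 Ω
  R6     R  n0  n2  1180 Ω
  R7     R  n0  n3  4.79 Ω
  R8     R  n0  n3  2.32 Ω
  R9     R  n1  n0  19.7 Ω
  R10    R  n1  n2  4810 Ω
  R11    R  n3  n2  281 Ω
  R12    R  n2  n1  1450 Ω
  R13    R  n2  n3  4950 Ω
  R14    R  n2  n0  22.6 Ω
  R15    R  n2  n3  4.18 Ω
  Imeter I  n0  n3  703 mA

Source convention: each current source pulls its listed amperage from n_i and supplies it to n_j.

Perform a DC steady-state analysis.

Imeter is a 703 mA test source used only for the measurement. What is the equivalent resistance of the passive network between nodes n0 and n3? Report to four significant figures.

Apply KCL at each of the 3 non-ground nodes and solve the resulting linear system.
Node n1: branches {R1, R2, R3, R4, R5, R9, R10, R12} → V_1 = 0.4523
Node n2: branches {R5, R6, R10, R11, R12, R13, R14, R15} → V_2 = 0.7823
Node n3: branches {R1, R3, R4, R7, R8, R11, R13, R15, Imeter} → V_3 = 1.001

R_eq = 1.424 Ω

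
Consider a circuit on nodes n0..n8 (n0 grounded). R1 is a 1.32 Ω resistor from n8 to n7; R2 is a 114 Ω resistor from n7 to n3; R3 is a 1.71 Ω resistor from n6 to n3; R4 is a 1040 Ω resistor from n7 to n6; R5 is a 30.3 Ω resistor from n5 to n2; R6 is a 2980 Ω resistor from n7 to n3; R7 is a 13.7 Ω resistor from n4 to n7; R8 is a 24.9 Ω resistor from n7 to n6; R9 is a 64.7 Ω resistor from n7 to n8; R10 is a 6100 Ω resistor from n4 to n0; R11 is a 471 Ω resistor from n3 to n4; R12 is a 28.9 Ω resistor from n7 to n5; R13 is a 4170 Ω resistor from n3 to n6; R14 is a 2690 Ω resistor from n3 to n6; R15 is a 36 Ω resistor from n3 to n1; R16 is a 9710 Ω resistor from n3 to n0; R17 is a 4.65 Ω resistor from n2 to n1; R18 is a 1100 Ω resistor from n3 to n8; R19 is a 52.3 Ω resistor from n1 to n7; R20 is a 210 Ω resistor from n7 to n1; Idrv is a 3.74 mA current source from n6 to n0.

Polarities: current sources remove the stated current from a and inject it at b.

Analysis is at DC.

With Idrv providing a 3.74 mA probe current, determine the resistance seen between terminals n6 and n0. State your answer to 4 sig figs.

Element admittances at DC:
  Y(R1) = 0.7576 S between n8,n7
  Y(R2) = 0.008772 S between n7,n3
  Y(R3) = 0.5848 S between n6,n3
  Y(R4) = 0.0009615 S between n7,n6
  Y(R5) = 0.03300 S between n5,n2
  Y(R6) = 0.0003356 S between n7,n3
  Y(R7) = 0.07299 S between n4,n7
  Y(R8) = 0.04016 S between n7,n6
  Y(R9) = 0.01546 S between n7,n8
  Y(R10) = 0.0001639 S between n4,n0
  Y(R11) = 0.002123 S between n3,n4
  Y(R12) = 0.03460 S between n7,n5
  Y(R13) = 0.0002398 S between n3,n6
  Y(R14) = 0.0003717 S between n3,n6
  Y(R15) = 0.02778 S between n3,n1
  Y(R16) = 0.0001030 S between n3,n0
  Y(R17) = 0.2151 S between n2,n1
  Y(R18) = 0.0009091 S between n3,n8
  Y(R19) = 0.01912 S between n1,n7
  Y(R20) = 0.004762 S between n7,n1
  Idrv: injects 0.00374 A into n0 (from n6)
Assemble and solve the 8×8 MNA system:
  V(n1)=-14.03  V(n2)=-14.03  V(n3)=-14.05  V(n4)=-13.99  V(n5)=-14.02  V(n6)=-14.05  V(n7)=-14.02  V(n8)=-14.02

R_eq = 3757. Ω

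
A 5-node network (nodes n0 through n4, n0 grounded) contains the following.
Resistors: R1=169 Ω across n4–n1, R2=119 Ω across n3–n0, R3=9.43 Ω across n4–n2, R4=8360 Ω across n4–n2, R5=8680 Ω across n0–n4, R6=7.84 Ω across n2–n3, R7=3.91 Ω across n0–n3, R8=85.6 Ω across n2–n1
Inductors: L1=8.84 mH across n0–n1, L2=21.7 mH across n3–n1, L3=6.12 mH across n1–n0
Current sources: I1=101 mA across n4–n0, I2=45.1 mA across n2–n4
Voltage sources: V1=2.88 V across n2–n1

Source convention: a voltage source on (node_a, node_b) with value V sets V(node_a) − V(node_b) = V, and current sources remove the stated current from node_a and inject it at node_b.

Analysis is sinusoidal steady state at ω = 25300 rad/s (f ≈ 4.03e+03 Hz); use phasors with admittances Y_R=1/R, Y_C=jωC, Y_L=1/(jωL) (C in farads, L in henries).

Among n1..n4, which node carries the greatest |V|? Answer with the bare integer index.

MNA unknowns: 4 node voltages V₁..V_4 plus 1 source current (V1)
R1: Y=0.005917+0.000j on G[4,1]
L1: Y=0.000-0.004471j on G[0,1]
R2: Y=0.008403+0.000j on G[3,0]
R3: Y=0.1060+0.000j on G[4,2]
R4: Y=0.0001196+0.000j on G[4,2]
L2: Y=0.000-0.001821j on G[3,1]
R5: Y=0.0001152+0.000j on G[0,4]
R6: Y=0.1276+0.000j on G[2,3]
R7: Y=0.2558+0.000j on G[0,3]
I1: z[4]−=0.101, z[0]+=0.101
L3: Y=0.000-0.006458j on G[1,0]
R8: Y=0.01168+0.000j on G[2,1]
I2: z[2]−=0.0451, z[4]+=0.0451
V1: row V2−V1=2.88, i_V1 at 2,1
solve → V1=-3.976-0.5561j, V2=-1.096-0.5561j, V3=-0.3586-0.1643j, V4=-1.745-0.5555j
aux → i_V1=-0.05364+0.05004j

1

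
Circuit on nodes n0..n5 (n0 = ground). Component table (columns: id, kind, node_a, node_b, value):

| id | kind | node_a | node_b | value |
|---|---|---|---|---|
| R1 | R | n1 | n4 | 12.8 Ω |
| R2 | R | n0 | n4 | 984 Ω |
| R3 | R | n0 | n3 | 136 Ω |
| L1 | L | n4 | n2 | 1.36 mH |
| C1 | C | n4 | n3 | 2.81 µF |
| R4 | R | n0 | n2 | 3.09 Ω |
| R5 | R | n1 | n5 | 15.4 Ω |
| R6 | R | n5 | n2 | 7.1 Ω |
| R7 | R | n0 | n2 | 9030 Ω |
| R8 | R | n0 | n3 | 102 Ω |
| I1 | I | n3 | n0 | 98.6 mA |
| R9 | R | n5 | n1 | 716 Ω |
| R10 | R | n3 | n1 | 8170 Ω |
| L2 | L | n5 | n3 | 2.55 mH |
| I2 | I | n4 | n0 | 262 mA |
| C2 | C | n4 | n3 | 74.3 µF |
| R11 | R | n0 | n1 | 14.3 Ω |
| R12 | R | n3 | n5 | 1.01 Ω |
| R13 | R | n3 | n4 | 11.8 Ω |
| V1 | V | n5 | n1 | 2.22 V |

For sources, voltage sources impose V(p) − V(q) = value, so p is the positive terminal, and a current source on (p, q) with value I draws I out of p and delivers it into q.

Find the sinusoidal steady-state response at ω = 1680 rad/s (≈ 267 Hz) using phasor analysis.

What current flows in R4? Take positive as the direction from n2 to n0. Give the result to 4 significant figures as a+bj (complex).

Element admittances at ω=1680 rad/s:
  Y(R1) = 0.07812+0.000j S between n1,n4
  Y(R2) = 0.001016+0.000j S between n0,n4
  Y(R3) = 0.007353+0.000j S between n0,n3
  Y(L1) = 0.000-0.4377j S between n4,n2
  Y(C1) = 0.000+0.004721j S between n4,n3
  Y(R4) = 0.3236+0.000j S between n0,n2
  Y(R5) = 0.06494+0.000j S between n1,n5
  Y(R6) = 0.1408+0.000j S between n5,n2
  Y(R7) = 0.0001107+0.000j S between n0,n2
  Y(R8) = 0.009804+0.000j S between n0,n3
  I1: injects 0.0986 A into n0 (from n3)
  Y(R9) = 0.001397+0.000j S between n5,n1
  Y(R10) = 0.0001224+0.000j S between n3,n1
  Y(L2) = 0.000-0.2334j S between n5,n3
  I2: injects 0.262 A into n0 (from n4)
  Y(C2) = 0.000+0.1248j S between n4,n3
  Y(R11) = 0.06993+0.000j S between n0,n1
  Y(R12) = 0.9901+0.000j S between n3,n5
  Y(R13) = 0.08475+0.000j S between n3,n4
  V1: constraint V(n5)−V(n1) = 2.22
Assemble and solve the 6×6 MNA system:
  V(n1)=-2.192-0.4178j  V(n2)=-0.6319+0.1209j  V(n3)=-0.1059-0.5443j  V(n4)=-0.8947-0.5589j  V(n5)=0.02784-0.4178j
  i(V1)=-0.4022-0.01818j

-0.2045+0.03911j A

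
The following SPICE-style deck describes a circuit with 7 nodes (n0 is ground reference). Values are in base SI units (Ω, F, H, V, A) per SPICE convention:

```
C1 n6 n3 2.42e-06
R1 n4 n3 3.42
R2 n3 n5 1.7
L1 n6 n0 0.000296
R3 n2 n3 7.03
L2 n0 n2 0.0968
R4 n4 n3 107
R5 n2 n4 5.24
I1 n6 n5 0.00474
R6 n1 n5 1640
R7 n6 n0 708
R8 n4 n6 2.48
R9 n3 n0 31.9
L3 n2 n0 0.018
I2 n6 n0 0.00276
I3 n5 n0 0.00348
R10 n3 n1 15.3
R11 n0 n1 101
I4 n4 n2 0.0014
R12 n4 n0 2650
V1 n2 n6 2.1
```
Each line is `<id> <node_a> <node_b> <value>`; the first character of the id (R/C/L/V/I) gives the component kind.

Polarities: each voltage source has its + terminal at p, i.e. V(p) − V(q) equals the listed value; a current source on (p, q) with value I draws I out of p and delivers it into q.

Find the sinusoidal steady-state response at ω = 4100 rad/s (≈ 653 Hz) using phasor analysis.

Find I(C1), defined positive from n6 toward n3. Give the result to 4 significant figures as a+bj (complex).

-0.0002314-0.01131j A

Apply KCL at each of the 6 non-ground nodes and solve the resulting linear system.
Node n1: branches {R6, R10, R11} → V_1 = 0.9530-0.07230j
Node n2: branches {R3, L2, R5, L3, I4, V1} → V_2 = 2.056-0.05984j
Node n3: branches {C1, R1, R2, R3, R4, R9, R10} → V_3 = 1.096-0.08315j
Node n4: branches {R1, R4, R5, R8, I4, R12} → V_4 = 0.7853-0.06766j
Node n5: branches {R2, I1, R6, I3} → V_5 = 1.098-0.08314j
Node n6: branches {C1, L1, I1, R7, R8, I2, V1} → V_6 = -0.04426-0.05984j
Source currents: i(V1)=-0.3766+0.02823j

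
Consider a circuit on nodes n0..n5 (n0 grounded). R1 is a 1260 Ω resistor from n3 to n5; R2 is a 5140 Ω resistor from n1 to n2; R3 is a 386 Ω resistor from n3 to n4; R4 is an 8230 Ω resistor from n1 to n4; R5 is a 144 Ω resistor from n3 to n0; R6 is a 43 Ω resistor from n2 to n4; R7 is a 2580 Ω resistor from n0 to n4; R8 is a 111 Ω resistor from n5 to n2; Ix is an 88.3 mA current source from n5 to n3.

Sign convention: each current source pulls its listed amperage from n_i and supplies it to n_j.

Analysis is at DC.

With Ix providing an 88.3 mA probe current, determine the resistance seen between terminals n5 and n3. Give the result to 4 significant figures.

Element admittances at DC:
  Y(R1) = 0.0007937 S between n3,n5
  Y(R2) = 0.0001946 S between n1,n2
  Y(R3) = 0.002591 S between n3,n4
  Y(R4) = 0.0001215 S between n1,n4
  Y(R5) = 0.006944 S between n3,n0
  Y(R6) = 0.02326 S between n2,n4
  Y(R7) = 0.0003876 S between n0,n4
  Y(R8) = 0.009009 S between n5,n2
  Ix: injects 0.0883 A into n3 (from n5)
Assemble and solve the 5×5 MNA system:
  V(n1)=-22.01  V(n2)=-23.06  V(n3)=1.135  V(n4)=-20.34  V(n5)=-30.11

R_eq = 353.8 Ω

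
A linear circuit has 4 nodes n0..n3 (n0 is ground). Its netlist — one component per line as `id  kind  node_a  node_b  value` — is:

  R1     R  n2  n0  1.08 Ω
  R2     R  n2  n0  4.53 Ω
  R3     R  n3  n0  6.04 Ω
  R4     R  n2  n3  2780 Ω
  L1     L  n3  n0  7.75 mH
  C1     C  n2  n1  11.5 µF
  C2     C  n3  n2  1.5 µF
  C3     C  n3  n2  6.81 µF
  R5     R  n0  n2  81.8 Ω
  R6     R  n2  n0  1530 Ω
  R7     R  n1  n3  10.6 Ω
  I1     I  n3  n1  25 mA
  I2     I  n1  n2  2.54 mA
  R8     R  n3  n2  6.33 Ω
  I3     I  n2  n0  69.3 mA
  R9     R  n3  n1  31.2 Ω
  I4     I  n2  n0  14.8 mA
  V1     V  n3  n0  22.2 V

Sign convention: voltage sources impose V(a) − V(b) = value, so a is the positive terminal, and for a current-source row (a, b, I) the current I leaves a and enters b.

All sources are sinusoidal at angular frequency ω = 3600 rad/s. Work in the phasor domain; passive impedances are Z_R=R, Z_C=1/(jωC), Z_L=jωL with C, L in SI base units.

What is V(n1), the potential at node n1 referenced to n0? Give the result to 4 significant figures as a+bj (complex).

20.19-5.685j V

Element admittances at ω=3600 rad/s:
  Y(R1) = 0.9259+0.000j S between n2,n0
  Y(R2) = 0.2208+0.000j S between n2,n0
  Y(R3) = 0.1656+0.000j S between n3,n0
  Y(R4) = 0.0003597+0.000j S between n2,n3
  Y(L1) = 0.000-0.03584j S between n3,n0
  Y(C1) = 0.000+0.04140j S between n2,n1
  Y(C2) = 0.000+0.005400j S between n3,n2
  Y(C3) = 0.000+0.02452j S between n3,n2
  Y(R5) = 0.01222+0.000j S between n0,n2
  Y(R6) = 0.0006536+0.000j S between n2,n0
  Y(R7) = 0.09434+0.000j S between n1,n3
  I1: injects 0.025 A into n1 (from n3)
  I2: injects 0.00254 A into n2 (from n1)
  Y(R8) = 0.1580+0.000j S between n3,n2
  I3: injects 0.0693 A into n0 (from n2)
  Y(R9) = 0.03205+0.000j S between n3,n1
  I4: injects 0.0148 A into n0 (from n2)
  V1: constraint V(n3)−V(n0) = 22.2
Assemble and solve the 4×4 MNA system:
  V(n1)=20.19-5.685j  V(n2)=2.837+0.9847j  V(n3)=22.20+0.000j
  i(V1)=-7.049-0.3462j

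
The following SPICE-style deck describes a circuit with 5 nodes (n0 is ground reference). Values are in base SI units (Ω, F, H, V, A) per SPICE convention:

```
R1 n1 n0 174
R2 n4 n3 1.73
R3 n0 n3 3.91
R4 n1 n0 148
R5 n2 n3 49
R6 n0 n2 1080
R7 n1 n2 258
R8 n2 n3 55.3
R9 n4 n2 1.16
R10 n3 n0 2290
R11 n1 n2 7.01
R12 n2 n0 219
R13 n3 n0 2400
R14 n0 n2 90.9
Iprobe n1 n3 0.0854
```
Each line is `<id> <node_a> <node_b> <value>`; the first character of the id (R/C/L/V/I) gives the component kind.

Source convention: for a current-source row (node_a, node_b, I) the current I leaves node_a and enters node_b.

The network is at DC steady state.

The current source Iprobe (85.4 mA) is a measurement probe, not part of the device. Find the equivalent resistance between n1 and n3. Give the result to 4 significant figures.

Apply KCL at each of the 4 non-ground nodes and solve the resulting linear system.
Node n1: branches {R1, R4, R7, R11, Iprobe} → V_1 = -0.6761
Node n2: branches {R5, R6, R7, R8, R9, R11, R12, R14} → V_2 = -0.1510
Node n3: branches {R2, R3, R5, R8, R10, R13, Iprobe} → V_3 = 0.04265
Node n4: branches {R2, R9} → V_4 = -0.07326

R_eq = 8.416 Ω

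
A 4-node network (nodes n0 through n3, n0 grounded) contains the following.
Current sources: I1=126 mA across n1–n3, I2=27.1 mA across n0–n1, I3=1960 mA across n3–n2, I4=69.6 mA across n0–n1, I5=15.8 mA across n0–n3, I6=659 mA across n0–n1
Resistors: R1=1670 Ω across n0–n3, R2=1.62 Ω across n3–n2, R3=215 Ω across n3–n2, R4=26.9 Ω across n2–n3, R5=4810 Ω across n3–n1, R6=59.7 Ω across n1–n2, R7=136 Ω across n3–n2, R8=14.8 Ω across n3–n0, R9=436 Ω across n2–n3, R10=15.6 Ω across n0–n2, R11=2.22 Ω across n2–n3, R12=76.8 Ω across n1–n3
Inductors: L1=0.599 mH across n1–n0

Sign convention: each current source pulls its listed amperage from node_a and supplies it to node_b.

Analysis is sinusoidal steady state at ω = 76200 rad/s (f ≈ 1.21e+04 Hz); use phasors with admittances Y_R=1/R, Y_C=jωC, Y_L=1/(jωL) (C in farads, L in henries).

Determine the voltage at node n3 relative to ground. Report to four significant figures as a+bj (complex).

Element admittances at ω=76200 rad/s:
  I1: injects 0.126 A into n3 (from n1)
  Y(R1) = 0.0005988+0.000j S between n0,n3
  Y(R2) = 0.6173+0.000j S between n3,n2
  Y(R3) = 0.004651+0.000j S between n3,n2
  Y(R4) = 0.03717+0.000j S between n2,n3
  I2: injects 0.0271 A into n1 (from n0)
  I3: injects 1.96 A into n2 (from n3)
  Y(L1) = 0.000-0.02191j S between n1,n0
  Y(R5) = 0.0002079+0.000j S between n3,n1
  I4: injects 0.0696 A into n1 (from n0)
  Y(R6) = 0.01675+0.000j S between n1,n2
  Y(R7) = 0.007353+0.000j S between n3,n2
  Y(R8) = 0.06757+0.000j S between n3,n0
  Y(R9) = 0.002294+0.000j S between n2,n3
  Y(R10) = 0.06410+0.000j S between n0,n2
  I5: injects 0.0158 A into n3 (from n0)
  Y(R11) = 0.4505+0.000j S between n2,n3
  Y(R12) = 0.01302+0.000j S between n1,n3
  I6: injects 0.659 A into n1 (from n0)
Assemble and solve the 3×3 MNA system:
  V(n1)=14.95+13.40j  V(n2)=4.465+2.487j  V(n3)=2.812+2.466j

2.812+2.466j V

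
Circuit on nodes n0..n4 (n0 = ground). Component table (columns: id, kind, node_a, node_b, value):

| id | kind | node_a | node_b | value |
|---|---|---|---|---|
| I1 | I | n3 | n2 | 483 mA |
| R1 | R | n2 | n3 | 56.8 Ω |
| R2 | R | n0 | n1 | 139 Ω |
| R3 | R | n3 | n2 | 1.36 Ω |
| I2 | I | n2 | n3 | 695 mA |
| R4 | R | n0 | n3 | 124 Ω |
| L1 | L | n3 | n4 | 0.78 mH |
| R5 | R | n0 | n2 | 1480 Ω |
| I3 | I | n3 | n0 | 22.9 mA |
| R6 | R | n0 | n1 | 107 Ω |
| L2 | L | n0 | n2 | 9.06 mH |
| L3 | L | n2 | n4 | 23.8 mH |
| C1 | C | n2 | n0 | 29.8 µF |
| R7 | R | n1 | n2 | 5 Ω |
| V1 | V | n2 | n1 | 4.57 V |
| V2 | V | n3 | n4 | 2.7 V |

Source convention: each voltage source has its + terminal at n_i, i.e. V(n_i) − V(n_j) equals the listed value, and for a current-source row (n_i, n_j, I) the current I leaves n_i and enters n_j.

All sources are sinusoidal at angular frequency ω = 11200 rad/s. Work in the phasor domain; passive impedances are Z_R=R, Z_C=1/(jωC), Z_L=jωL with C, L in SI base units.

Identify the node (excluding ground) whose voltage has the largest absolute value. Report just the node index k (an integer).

1

Element admittances at ω=11200 rad/s:
  I1: injects 0.483 A into n2 (from n3)
  Y(R1) = 0.01761+0.000j S between n2,n3
  Y(R2) = 0.007194+0.000j S between n0,n1
  Y(R3) = 0.7353+0.000j S between n3,n2
  I2: injects 0.695 A into n3 (from n2)
  Y(R4) = 0.008065+0.000j S between n0,n3
  Y(L1) = 0.000-0.1145j S between n3,n4
  Y(R5) = 0.0006757+0.000j S between n0,n2
  I3: injects 0.0229 A into n0 (from n3)
  Y(R6) = 0.009346+0.000j S between n0,n1
  Y(L2) = 0.000-0.009855j S between n0,n2
  Y(L3) = 0.000-0.003752j S between n2,n4
  Y(C1) = 0.000+0.3338j S between n2,n0
  Y(R7) = 0.2000+0.000j S between n1,n2
  V1: constraint V(n2)−V(n1) = 4.57
  V2: constraint V(n3)−V(n4) = 2.7
Assemble and solve the 6×6 MNA system:
  V(n1)=-4.558-0.1555j  V(n2)=0.01240-0.1555j  V(n3)=0.2608-0.1660j  V(n4)=-2.439-0.1660j
  i(V1)=-0.9894-0.002572j  i(V2)=-3.916e-05+0.3183j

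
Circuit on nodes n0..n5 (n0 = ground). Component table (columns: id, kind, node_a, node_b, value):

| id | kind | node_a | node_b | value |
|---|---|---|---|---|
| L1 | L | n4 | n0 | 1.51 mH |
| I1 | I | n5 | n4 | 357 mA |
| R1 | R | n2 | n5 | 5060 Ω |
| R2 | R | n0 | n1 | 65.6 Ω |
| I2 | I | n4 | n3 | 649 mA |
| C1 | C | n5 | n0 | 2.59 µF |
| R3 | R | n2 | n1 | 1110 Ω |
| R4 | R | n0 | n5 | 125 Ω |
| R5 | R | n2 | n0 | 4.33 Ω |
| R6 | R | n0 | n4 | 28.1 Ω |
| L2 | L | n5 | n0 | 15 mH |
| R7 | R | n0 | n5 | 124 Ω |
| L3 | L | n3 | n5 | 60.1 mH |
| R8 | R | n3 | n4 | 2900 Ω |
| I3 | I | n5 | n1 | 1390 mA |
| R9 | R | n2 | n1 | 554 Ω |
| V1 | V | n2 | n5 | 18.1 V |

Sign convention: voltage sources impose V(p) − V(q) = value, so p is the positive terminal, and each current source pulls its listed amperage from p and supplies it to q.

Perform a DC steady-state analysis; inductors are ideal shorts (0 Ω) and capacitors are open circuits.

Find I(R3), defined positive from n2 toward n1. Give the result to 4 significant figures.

-0.05592 A

Element admittances at DC:
  L1: short n4↔n0 (DC inductor)
  I1: injects 0.357 A into n4 (from n5)
  Y(R1) = 0.0001976 S between n2,n5
  Y(R2) = 0.01524 S between n0,n1
  I2: injects 0.649 A into n3 (from n4)
  Y(C1) = 0.000 S between n5,n0
  Y(R3) = 0.0009009 S between n2,n1
  Y(R4) = 0.008000 S between n0,n5
  Y(R5) = 0.2309 S between n2,n0
  Y(R6) = 0.03559 S between n0,n4
  L2: short n5↔n0 (DC inductor)
  Y(R7) = 0.008065 S between n0,n5
  L3: short n3↔n5 (DC inductor)
  Y(R8) = 0.0003448 S between n3,n4
  I3: injects 1.39 A into n1 (from n5)
  Y(R9) = 0.001805 S between n2,n1
  V1: constraint V(n2)−V(n5) = 18.1
Assemble and solve the 9×9 MNA system:
  V(n1)=80.17  V(n2)=18.10  V(n3)=0.000  V(n4)=0.000  V(n5)=0.000
  i(L1)=-0.2920  i(L2)=-5.110  i(L3)=0.6490  i(V1)=-4.016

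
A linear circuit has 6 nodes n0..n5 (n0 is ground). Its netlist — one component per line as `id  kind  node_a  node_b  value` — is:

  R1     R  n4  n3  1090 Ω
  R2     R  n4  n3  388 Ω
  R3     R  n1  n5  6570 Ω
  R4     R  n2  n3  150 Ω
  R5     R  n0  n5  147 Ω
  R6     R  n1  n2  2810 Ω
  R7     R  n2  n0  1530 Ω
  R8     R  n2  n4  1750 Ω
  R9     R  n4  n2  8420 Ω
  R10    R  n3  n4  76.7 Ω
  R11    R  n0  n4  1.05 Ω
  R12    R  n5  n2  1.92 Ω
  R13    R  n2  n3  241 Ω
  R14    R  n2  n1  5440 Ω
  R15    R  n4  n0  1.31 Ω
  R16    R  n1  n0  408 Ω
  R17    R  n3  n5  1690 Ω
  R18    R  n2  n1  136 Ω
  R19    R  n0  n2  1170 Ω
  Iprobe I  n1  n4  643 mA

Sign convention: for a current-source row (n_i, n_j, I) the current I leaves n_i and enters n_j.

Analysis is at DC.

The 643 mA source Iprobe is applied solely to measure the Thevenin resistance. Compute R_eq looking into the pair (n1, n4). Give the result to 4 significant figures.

R_eq = 129.0 Ω

Element admittances at DC:
  Y(R1) = 0.0009174 S between n4,n3
  Y(R2) = 0.002577 S between n4,n3
  Y(R3) = 0.0001522 S between n1,n5
  Y(R4) = 0.006667 S between n2,n3
  Y(R5) = 0.006803 S between n0,n5
  Y(R6) = 0.0003559 S between n1,n2
  Y(R7) = 0.0006536 S between n2,n0
  Y(R8) = 0.0005714 S between n2,n4
  Y(R9) = 0.0001188 S between n4,n2
  Y(R10) = 0.01304 S between n3,n4
  Y(R11) = 0.9524 S between n0,n4
  Y(R12) = 0.5208 S between n5,n2
  Y(R13) = 0.004149 S between n2,n3
  Y(R14) = 0.0001838 S between n2,n1
  Y(R15) = 0.7634 S between n4,n0
  Y(R16) = 0.002451 S between n1,n0
  Y(R17) = 0.0005917 S between n3,n5
  Y(R18) = 0.007353 S between n2,n1
  Y(R19) = 0.0008547 S between n0,n2
  Iprobe: injects 0.643 A into n4 (from n1)
Assemble and solve the 5×5 MNA system:
  V(n1)=-82.72  V(n2)=-28.00  V(n3)=-11.27  V(n4)=0.2523  V(n5)=-27.63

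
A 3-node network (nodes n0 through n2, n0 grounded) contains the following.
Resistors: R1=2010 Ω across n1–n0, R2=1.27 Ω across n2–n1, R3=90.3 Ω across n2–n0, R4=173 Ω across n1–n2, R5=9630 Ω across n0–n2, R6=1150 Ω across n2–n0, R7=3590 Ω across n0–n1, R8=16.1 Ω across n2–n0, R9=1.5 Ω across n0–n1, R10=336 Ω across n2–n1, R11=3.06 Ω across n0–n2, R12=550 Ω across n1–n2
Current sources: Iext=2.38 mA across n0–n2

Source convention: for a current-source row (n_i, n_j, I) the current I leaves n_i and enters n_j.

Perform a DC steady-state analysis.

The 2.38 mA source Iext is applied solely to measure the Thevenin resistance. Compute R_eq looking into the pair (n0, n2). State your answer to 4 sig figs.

Element admittances at DC:
  Y(R1) = 0.0004975 S between n1,n0
  Y(R2) = 0.7874 S between n2,n1
  Y(R3) = 0.01107 S between n2,n0
  Y(R4) = 0.005780 S between n1,n2
  Y(R5) = 0.0001038 S between n0,n2
  Y(R6) = 0.0008696 S between n2,n0
  Y(R7) = 0.0002786 S between n0,n1
  Y(R8) = 0.06211 S between n2,n0
  Y(R9) = 0.6667 S between n0,n1
  Y(R10) = 0.002976 S between n2,n1
  Y(R11) = 0.3268 S between n0,n2
  Y(R12) = 0.001818 S between n1,n2
  Iext: injects 0.00238 A into n2 (from n0)
Assemble and solve the 2×2 MNA system:
  V(n1)=0.001695  V(n2)=0.003114

R_eq = 1.308 Ω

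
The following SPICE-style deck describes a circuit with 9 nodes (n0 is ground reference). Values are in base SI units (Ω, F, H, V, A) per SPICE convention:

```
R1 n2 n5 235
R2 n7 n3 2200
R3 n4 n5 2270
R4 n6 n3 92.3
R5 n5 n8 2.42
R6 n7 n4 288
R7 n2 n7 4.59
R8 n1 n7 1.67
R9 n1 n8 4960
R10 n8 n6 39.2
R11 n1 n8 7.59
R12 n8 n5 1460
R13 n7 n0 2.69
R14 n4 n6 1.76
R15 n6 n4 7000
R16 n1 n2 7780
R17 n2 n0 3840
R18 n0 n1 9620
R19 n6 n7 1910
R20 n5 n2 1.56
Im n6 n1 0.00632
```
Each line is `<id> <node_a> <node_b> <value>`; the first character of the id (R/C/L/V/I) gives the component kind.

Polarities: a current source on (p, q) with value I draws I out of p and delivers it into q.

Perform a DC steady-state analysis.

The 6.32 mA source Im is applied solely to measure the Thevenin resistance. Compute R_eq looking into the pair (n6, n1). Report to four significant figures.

Element admittances at DC:
  Y(R1) = 0.004255 S between n2,n5
  Y(R2) = 0.0004545 S between n7,n3
  Y(R3) = 0.0004405 S between n4,n5
  Y(R4) = 0.01083 S between n6,n3
  Y(R5) = 0.4132 S between n5,n8
  Y(R6) = 0.003472 S between n7,n4
  Y(R7) = 0.2179 S between n2,n7
  Y(R8) = 0.5988 S between n1,n7
  Y(R9) = 0.0002016 S between n1,n8
  Y(R10) = 0.02551 S between n8,n6
  Y(R11) = 0.1318 S between n1,n8
  Y(R12) = 0.0006849 S between n8,n5
  Y(R13) = 0.3717 S between n7,n0
  Y(R14) = 0.5682 S between n4,n6
  Y(R15) = 0.0001429 S between n6,n4
  Y(R16) = 0.0001285 S between n1,n2
  Y(R17) = 0.0002604 S between n2,n0
  Y(R18) = 0.0001040 S between n0,n1
  Y(R19) = 0.0005236 S between n6,n7
  Y(R20) = 0.6410 S between n5,n2
  Im: injects 0.00632 A into n1 (from n6)
Assemble and solve the 8×8 MNA system:
  V(n1)=0.005309  V(n2)=-0.01003  V(n3)=-0.2149  V(n4)=-0.2224  V(n5)=-0.01343  V(n6)=-0.2239  V(n7)=5.542e-06  V(n8)=-0.01850

R_eq = 36.27 Ω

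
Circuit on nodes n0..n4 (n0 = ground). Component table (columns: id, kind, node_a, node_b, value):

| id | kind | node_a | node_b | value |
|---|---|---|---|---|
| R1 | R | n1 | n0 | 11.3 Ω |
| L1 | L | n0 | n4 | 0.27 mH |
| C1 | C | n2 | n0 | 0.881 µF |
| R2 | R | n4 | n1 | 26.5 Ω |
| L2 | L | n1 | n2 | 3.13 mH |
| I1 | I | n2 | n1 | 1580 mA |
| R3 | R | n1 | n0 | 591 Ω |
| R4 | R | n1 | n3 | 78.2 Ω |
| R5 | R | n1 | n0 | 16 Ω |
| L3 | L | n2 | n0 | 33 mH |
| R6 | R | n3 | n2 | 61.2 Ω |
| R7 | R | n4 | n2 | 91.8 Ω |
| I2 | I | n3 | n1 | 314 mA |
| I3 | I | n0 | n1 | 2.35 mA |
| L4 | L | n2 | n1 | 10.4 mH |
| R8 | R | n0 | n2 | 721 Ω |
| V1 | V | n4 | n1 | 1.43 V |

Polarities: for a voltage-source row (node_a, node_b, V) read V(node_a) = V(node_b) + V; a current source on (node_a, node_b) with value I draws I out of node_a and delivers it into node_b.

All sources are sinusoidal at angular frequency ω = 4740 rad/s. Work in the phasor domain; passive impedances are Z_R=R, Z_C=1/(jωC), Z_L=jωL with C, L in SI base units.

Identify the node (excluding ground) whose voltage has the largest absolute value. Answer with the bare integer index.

MNA unknowns: 4 node voltages V₁..V_4 plus 1 source current (V1)
R1: Y=0.08850+0.000j on G[1,0]
L1: Y=0.000-0.7814j on G[0,4]
C1: Y=0.000+0.004176j on G[2,0]
R2: Y=0.03774+0.000j on G[4,1]
L2: Y=0.000-0.06740j on G[1,2]
I1: z[2]−=1.58, z[1]+=1.58
R3: Y=0.001692+0.000j on G[1,0]
R4: Y=0.01279+0.000j on G[1,3]
R5: Y=0.06250+0.000j on G[1,0]
L3: Y=0.000-0.006393j on G[2,0]
R6: Y=0.01634+0.000j on G[3,2]
R7: Y=0.01089+0.000j on G[4,2]
I2: z[3]−=0.314, z[1]+=0.314
I3: z[0]−=0.00235, z[1]+=0.00235
L4: Y=0.000-0.02029j on G[2,1]
R8: Y=0.001387+0.000j on G[0,2]
V1: row V4−V1=1.43, i_V1 at 4,1
solve → V1=-1.382+0.3340j, V2=-5.343-18.16j, V3=-14.38-10.04j, V4=0.04821+0.3340j
aux → i_V1=-0.3737-0.1637j

2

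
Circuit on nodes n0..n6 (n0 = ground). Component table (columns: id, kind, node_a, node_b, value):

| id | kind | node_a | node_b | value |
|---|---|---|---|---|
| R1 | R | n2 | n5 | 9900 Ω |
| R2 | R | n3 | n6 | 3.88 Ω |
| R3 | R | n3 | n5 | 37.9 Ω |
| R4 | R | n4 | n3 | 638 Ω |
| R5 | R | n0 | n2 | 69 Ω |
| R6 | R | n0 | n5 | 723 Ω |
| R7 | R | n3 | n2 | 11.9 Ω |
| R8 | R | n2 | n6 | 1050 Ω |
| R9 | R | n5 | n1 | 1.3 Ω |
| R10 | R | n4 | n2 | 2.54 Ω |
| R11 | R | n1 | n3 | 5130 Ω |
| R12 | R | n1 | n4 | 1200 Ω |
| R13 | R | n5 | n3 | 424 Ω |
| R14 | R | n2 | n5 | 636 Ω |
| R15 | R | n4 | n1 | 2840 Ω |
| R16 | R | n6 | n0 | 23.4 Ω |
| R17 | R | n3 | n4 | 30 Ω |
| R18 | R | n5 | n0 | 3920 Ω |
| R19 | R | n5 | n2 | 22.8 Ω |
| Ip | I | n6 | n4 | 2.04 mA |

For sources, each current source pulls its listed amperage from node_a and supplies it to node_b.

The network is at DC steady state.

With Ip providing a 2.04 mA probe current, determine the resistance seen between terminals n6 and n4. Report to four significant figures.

R_eq = 11.26 Ω

MNA unknowns: 6 node voltages V₁..V_6
R1: Y=0.0001010 on G[2,5]
R2: Y=0.2577 on G[3,6]
R3: Y=0.02639 on G[3,5]
R4: Y=0.001567 on G[4,3]
R5: Y=0.01449 on G[0,2]
R6: Y=0.001383 on G[0,5]
R7: Y=0.08403 on G[3,2]
R8: Y=0.0009524 on G[2,6]
R9: Y=0.7692 on G[5,1]
R10: Y=0.3937 on G[4,2]
R11: Y=0.0001949 on G[1,3]
R12: Y=0.0008333 on G[1,4]
R13: Y=0.002358 on G[5,3]
R14: Y=0.001572 on G[2,5]
R15: Y=0.0003521 on G[4,1]
R16: Y=0.04274 on G[6,0]
R17: Y=0.03333 on G[3,4]
R18: Y=0.0002551 on G[5,0]
R19: Y=0.04386 on G[5,2]
Ip: z[6]−=0.00204, z[4]+=0.00204
solve → V1=0.009287, V2=0.01410, V3=0.001854, V4=0.01784, V5=0.009275, V6=-0.005138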